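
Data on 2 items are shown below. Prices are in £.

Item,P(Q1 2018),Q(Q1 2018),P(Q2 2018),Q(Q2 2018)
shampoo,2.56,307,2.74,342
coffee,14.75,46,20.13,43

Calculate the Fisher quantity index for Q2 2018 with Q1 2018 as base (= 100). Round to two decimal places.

102.55

Laspeyres component (base-period weights):
ΣP(Q1 2018)Q(Q2 2018) = 2.56×342 + 14.75×43 = 875.52 + 634.25 = 1509.77
ΣP(Q1 2018)Q(Q1 2018) = 2.56×307 + 14.75×46 = 785.92 + 678.5 = 1464.42
L = 1509.77 / 1464.42 × 100 = 103.0968
Paasche component (current-period weights):
ΣP(Q2 2018)Q(Q2 2018) = 2.74×342 + 20.13×43 = 937.08 + 865.59 = 1802.67
ΣP(Q2 2018)Q(Q1 2018) = 2.74×307 + 20.13×46 = 841.18 + 925.98 = 1767.16
P = 1802.67 / 1767.16 × 100 = 102.0094
Fisher = √(L × P) = √(103.0968 × 102.0094) = 102.5517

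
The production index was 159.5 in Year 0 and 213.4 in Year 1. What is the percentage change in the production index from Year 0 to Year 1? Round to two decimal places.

33.79%

Change = (213.4 − 159.5) / 159.5 × 100
       = 53.9 / 159.5 × 100 = 33.7931%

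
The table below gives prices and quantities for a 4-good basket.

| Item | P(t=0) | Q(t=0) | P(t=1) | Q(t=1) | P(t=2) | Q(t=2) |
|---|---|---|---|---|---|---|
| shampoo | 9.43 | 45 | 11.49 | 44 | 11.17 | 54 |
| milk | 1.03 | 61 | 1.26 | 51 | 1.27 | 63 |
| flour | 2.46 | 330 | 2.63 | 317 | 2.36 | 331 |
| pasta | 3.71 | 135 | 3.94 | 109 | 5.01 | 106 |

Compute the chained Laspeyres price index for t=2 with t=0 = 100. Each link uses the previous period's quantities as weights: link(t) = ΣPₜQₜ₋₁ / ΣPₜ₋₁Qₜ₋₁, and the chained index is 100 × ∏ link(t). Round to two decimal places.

111.83

Link t=0→t=1:
ΣP(t=1)Q(t=0) = 11.49×45 + 1.26×61 + 2.63×330 + 3.94×135 = 517.05 + 76.86 + 867.9 + 531.9 = 1993.71
ΣP(t=0)Q(t=0) = 9.43×45 + 1.03×61 + 2.46×330 + 3.71×135 = 424.35 + 62.83 + 811.8 + 500.85 = 1799.83
link = 1993.71/1799.83 = 1.107721
Link t=1→t=2:
ΣP(t=2)Q(t=1) = 11.17×44 + 1.27×51 + 2.36×317 + 5.01×109 = 491.48 + 64.77 + 748.12 + 546.09 = 1850.46
ΣP(t=1)Q(t=1) = 11.49×44 + 1.26×51 + 2.63×317 + 3.94×109 = 505.56 + 64.26 + 833.71 + 429.46 = 1832.99
link = 1850.46/1832.99 = 1.009531
Chained index = 100 × 1.107721 × 1.009531 = 111.8279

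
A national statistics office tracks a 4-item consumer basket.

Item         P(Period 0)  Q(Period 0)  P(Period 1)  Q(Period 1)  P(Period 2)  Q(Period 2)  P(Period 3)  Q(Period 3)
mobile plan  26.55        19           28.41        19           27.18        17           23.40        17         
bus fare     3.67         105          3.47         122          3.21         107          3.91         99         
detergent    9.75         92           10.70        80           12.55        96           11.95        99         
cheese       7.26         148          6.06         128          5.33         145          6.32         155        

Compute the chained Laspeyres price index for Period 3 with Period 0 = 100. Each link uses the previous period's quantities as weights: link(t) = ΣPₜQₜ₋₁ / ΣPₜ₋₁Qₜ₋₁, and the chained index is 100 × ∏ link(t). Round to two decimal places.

100.71

Link Period 0→Period 1:
ΣP(Period 1)Q(Period 0) = 28.41×19 + 3.47×105 + 10.70×92 + 6.06×148 = 539.79 + 364.35 + 984.4 + 896.88 = 2785.42
ΣP(Period 0)Q(Period 0) = 26.55×19 + 3.67×105 + 9.75×92 + 7.26×148 = 504.45 + 385.35 + 897 + 1074.48 = 2861.28
link = 2785.42/2861.28 = 0.973487
Link Period 1→Period 2:
ΣP(Period 2)Q(Period 1) = 27.18×19 + 3.21×122 + 12.55×80 + 5.33×128 = 516.42 + 391.62 + 1004 + 682.24 = 2594.28
ΣP(Period 1)Q(Period 1) = 28.41×19 + 3.47×122 + 10.70×80 + 6.06×128 = 539.79 + 423.34 + 856 + 775.68 = 2594.81
link = 2594.28/2594.81 = 0.999796
Link Period 2→Period 3:
ΣP(Period 3)Q(Period 2) = 23.40×17 + 3.91×107 + 11.95×96 + 6.32×145 = 397.8 + 418.37 + 1147.2 + 916.4 = 2879.77
ΣP(Period 2)Q(Period 2) = 27.18×17 + 3.21×107 + 12.55×96 + 5.33×145 = 462.06 + 343.47 + 1204.8 + 772.85 = 2783.18
link = 2879.77/2783.18 = 1.034705
Chained index = 100 × 0.973487 × 0.999796 × 1.034705 = 100.7066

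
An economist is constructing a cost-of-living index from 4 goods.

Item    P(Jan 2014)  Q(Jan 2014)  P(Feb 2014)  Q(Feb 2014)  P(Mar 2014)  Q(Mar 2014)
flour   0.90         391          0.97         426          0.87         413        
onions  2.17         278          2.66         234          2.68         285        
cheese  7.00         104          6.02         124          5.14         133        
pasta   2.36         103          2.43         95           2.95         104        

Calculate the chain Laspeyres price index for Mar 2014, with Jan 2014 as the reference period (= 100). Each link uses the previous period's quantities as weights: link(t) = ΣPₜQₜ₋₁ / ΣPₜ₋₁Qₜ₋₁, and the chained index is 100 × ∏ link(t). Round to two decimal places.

Link Jan 2014→Feb 2014:
ΣP(Feb 2014)Q(Jan 2014) = 0.97×391 + 2.66×278 + 6.02×104 + 2.43×103 = 379.27 + 739.48 + 626.08 + 250.29 = 1995.12
ΣP(Jan 2014)Q(Jan 2014) = 0.90×391 + 2.17×278 + 7.00×104 + 2.36×103 = 351.9 + 603.26 + 728 + 243.08 = 1926.24
link = 1995.12/1926.24 = 1.035759
Link Feb 2014→Mar 2014:
ΣP(Mar 2014)Q(Feb 2014) = 0.87×426 + 2.68×234 + 5.14×124 + 2.95×95 = 370.62 + 627.12 + 637.36 + 280.25 = 1915.35
ΣP(Feb 2014)Q(Feb 2014) = 0.97×426 + 2.66×234 + 6.02×124 + 2.43×95 = 413.22 + 622.44 + 746.48 + 230.85 = 2012.99
link = 1915.35/2012.99 = 0.951495
Chained index = 100 × 1.035759 × 0.951495 = 98.5519

98.55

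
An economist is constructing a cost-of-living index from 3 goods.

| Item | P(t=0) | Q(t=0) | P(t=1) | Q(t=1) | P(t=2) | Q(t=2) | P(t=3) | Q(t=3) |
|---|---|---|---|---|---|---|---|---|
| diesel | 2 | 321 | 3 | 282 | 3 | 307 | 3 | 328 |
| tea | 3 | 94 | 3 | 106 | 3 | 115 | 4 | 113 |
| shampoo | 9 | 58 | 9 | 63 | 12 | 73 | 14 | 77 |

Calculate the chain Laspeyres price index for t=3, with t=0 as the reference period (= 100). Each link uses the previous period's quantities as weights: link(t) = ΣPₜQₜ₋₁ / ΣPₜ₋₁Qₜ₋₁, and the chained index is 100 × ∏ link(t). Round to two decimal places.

Link t=0→t=1:
ΣP(t=1)Q(t=0) = 3×321 + 3×94 + 9×58 = 963 + 282 + 522 = 1767
ΣP(t=0)Q(t=0) = 2×321 + 3×94 + 9×58 = 642 + 282 + 522 = 1446
link = 1767/1446 = 1.221992
Link t=1→t=2:
ΣP(t=2)Q(t=1) = 3×282 + 3×106 + 12×63 = 846 + 318 + 756 = 1920
ΣP(t=1)Q(t=1) = 3×282 + 3×106 + 9×63 = 846 + 318 + 567 = 1731
link = 1920/1731 = 1.109185
Link t=2→t=3:
ΣP(t=3)Q(t=2) = 3×307 + 4×115 + 14×73 = 921 + 460 + 1022 = 2403
ΣP(t=2)Q(t=2) = 3×307 + 3×115 + 12×73 = 921 + 345 + 876 = 2142
link = 2403/2142 = 1.121849
Chained index = 100 × 1.221992 × 1.109185 × 1.121849 = 152.0571

152.06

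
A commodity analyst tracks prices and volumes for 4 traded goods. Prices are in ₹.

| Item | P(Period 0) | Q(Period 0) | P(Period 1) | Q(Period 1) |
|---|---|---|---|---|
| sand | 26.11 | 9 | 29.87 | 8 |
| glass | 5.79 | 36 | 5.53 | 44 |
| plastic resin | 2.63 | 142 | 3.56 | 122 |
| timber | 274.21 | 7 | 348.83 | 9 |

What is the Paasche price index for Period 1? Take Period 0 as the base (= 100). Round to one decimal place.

Paasche price index uses current-period quantities as weights.
ΣP(Period 1)·Q(Period 1) = 29.87×8 + 5.53×44 + 3.56×122 + 348.83×9 = 238.96 + 243.32 + 434.32 + 3139.47 = 4056.07
ΣP(Period 0)·Q(Period 1) = 26.11×8 + 5.79×44 + 2.63×122 + 274.21×9 = 208.88 + 254.76 + 320.86 + 2467.89 = 3252.39
Index = 4056.07 / 3252.39 × 100 = 124.7104

124.7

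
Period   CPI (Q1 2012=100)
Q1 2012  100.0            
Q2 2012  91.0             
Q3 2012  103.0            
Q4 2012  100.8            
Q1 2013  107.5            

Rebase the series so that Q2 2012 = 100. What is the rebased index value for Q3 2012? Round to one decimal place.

113.2

Rebased(Q3 2012) = 103.0 / 91.0 × 100 = 113.1868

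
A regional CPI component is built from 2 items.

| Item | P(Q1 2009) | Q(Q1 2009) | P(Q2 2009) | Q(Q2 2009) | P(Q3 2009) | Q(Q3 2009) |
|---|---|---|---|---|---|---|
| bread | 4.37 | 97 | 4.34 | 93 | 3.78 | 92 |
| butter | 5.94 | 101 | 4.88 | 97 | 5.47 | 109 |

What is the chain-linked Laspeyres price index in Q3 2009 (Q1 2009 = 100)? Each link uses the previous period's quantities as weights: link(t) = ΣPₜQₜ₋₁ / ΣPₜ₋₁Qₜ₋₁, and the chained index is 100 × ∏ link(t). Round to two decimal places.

89.78

Link Q1 2009→Q2 2009:
ΣP(Q2 2009)Q(Q1 2009) = 4.34×97 + 4.88×101 = 420.98 + 492.88 = 913.86
ΣP(Q1 2009)Q(Q1 2009) = 4.37×97 + 5.94×101 = 423.89 + 599.94 = 1023.83
link = 913.86/1023.83 = 0.892590
Link Q2 2009→Q3 2009:
ΣP(Q3 2009)Q(Q2 2009) = 3.78×93 + 5.47×97 = 351.54 + 530.59 = 882.13
ΣP(Q2 2009)Q(Q2 2009) = 4.34×93 + 4.88×97 = 403.62 + 473.36 = 876.98
link = 882.13/876.98 = 1.005872
Chained index = 100 × 0.892590 × 1.005872 = 89.7831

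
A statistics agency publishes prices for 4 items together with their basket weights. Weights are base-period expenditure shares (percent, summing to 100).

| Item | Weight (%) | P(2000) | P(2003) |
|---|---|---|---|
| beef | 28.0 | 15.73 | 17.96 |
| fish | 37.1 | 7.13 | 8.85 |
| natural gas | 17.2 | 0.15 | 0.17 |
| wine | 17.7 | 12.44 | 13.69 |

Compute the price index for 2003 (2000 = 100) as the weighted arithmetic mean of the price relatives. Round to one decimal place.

beef: 28.0 × (17.96/15.73) = 28.0 × 1.141767 = 31.9695
fish: 37.1 × (8.85/7.13) = 37.1 × 1.241234 = 46.0498
natural gas: 17.2 × (0.17/0.15) = 17.2 × 1.133333 = 19.4933
wine: 17.7 × (13.69/12.44) = 17.7 × 1.100482 = 19.4785
Index = Σ wᵢ·(p₁ᵢ/p₀ᵢ) = 31.9695 + 46.0498 + 19.4933 + 19.4785 = 116.9911

117.0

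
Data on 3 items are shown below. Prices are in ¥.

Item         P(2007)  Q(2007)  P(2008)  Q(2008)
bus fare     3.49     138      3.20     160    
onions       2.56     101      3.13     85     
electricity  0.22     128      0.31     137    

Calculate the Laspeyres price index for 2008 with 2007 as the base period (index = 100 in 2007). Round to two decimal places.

103.78

Laspeyres price index uses base-period quantities as weights.
ΣP(2008)·Q(2007) = 3.20×138 + 3.13×101 + 0.31×128 = 441.6 + 316.13 + 39.68 = 797.41
ΣP(2007)·Q(2007) = 3.49×138 + 2.56×101 + 0.22×128 = 481.62 + 258.56 + 28.16 = 768.34
Index = 797.41 / 768.34 × 100 = 103.7835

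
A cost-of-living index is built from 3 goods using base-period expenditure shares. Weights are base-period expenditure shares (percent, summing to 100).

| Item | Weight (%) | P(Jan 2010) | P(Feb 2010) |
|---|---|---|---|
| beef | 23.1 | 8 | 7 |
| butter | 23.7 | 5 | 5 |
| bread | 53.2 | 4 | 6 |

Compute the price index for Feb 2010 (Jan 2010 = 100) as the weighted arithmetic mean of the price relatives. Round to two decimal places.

123.71

beef: 23.1 × (7/8) = 23.1 × 0.875000 = 20.2125
butter: 23.7 × (5/5) = 23.7 × 1.000000 = 23.7000
bread: 53.2 × (6/4) = 53.2 × 1.500000 = 79.8000
Index = Σ wᵢ·(p₁ᵢ/p₀ᵢ) = 20.2125 + 23.7000 + 79.8000 = 123.7125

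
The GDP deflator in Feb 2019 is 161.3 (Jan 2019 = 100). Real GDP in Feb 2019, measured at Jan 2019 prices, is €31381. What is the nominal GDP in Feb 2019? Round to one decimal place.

Nominal = Real × (Index/100) = 31381 × (161.3/100)
        = 31381 × 1.613 = 50617.5530

50617.6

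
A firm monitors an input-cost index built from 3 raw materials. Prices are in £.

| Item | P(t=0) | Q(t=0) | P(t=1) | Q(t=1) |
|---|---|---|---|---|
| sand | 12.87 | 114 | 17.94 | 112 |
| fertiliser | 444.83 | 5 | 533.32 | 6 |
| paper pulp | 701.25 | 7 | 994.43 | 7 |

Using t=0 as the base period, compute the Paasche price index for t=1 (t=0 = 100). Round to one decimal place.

Paasche price index uses current-period quantities as weights.
ΣP(t=1)·Q(t=1) = 17.94×112 + 533.32×6 + 994.43×7 = 2009.28 + 3199.92 + 6961.01 = 12170.21
ΣP(t=0)·Q(t=1) = 12.87×112 + 444.83×6 + 701.25×7 = 1441.44 + 2668.98 + 4908.75 = 9019.17
Index = 12170.21 / 9019.17 × 100 = 134.9371

134.9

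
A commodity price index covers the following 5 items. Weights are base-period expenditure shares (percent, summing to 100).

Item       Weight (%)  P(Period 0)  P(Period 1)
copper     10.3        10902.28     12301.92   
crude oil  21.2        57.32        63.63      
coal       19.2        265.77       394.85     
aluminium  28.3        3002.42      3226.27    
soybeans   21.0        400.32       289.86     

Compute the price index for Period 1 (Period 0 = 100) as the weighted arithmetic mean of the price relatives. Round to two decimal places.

copper: 10.3 × (12301.92/10902.28) = 10.3 × 1.128380 = 11.6223
crude oil: 21.2 × (63.63/57.32) = 21.2 × 1.110084 = 23.5338
coal: 19.2 × (394.85/265.77) = 19.2 × 1.485683 = 28.5251
aluminium: 28.3 × (3226.27/3002.42) = 28.3 × 1.074557 = 30.4099
soybeans: 21.0 × (289.86/400.32) = 21.0 × 0.724071 = 15.2055
Index = Σ wᵢ·(p₁ᵢ/p₀ᵢ) = 11.6223 + 23.5338 + 28.5251 + 30.4099 + 15.2055 = 109.2966

109.30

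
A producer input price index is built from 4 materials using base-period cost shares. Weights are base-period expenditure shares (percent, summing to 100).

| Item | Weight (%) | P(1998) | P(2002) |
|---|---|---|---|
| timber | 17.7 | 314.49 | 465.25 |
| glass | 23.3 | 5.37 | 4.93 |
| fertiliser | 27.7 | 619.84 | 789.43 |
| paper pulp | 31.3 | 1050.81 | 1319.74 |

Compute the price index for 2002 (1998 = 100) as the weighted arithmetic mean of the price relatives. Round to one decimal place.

122.2

timber: 17.7 × (465.25/314.49) = 17.7 × 1.479379 = 26.1850
glass: 23.3 × (4.93/5.37) = 23.3 × 0.918063 = 21.3909
fertiliser: 27.7 × (789.43/619.84) = 27.7 × 1.273603 = 35.2788
paper pulp: 31.3 × (1319.74/1050.81) = 31.3 × 1.255926 = 39.3105
Index = Σ wᵢ·(p₁ᵢ/p₀ᵢ) = 26.1850 + 21.3909 + 35.2788 + 39.3105 = 122.1652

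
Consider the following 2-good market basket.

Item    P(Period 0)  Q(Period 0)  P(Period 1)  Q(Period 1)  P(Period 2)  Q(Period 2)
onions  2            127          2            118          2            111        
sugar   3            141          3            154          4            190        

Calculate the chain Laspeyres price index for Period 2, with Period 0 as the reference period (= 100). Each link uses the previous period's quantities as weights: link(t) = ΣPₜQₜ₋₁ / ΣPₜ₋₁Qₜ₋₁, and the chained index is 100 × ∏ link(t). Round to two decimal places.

122.06

Link Period 0→Period 1:
ΣP(Period 1)Q(Period 0) = 2×127 + 3×141 = 254 + 423 = 677
ΣP(Period 0)Q(Period 0) = 2×127 + 3×141 = 254 + 423 = 677
link = 677/677 = 1.000000
Link Period 1→Period 2:
ΣP(Period 2)Q(Period 1) = 2×118 + 4×154 = 236 + 616 = 852
ΣP(Period 1)Q(Period 1) = 2×118 + 3×154 = 236 + 462 = 698
link = 852/698 = 1.220630
Chained index = 100 × 1.000000 × 1.220630 = 122.0630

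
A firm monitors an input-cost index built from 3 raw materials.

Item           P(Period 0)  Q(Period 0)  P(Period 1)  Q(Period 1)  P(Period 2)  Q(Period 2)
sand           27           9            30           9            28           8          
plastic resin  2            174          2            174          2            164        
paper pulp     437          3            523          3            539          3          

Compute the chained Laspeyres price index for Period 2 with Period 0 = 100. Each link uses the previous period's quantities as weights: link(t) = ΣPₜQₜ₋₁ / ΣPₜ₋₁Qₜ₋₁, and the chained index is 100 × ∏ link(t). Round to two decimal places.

Link Period 0→Period 1:
ΣP(Period 1)Q(Period 0) = 30×9 + 2×174 + 523×3 = 270 + 348 + 1569 = 2187
ΣP(Period 0)Q(Period 0) = 27×9 + 2×174 + 437×3 = 243 + 348 + 1311 = 1902
link = 2187/1902 = 1.149842
Link Period 1→Period 2:
ΣP(Period 2)Q(Period 1) = 28×9 + 2×174 + 539×3 = 252 + 348 + 1617 = 2217
ΣP(Period 1)Q(Period 1) = 30×9 + 2×174 + 523×3 = 270 + 348 + 1569 = 2187
link = 2217/2187 = 1.013717
Chained index = 100 × 1.149842 × 1.013717 = 116.5615

116.56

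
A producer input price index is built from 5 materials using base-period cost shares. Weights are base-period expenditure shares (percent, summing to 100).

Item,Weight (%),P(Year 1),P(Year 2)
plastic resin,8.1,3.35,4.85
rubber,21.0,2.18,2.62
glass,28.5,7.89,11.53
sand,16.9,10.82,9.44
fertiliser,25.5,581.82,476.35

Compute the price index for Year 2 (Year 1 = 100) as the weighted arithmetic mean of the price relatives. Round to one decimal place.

114.2

plastic resin: 8.1 × (4.85/3.35) = 8.1 × 1.447761 = 11.7269
rubber: 21.0 × (2.62/2.18) = 21.0 × 1.201835 = 25.2385
glass: 28.5 × (11.53/7.89) = 28.5 × 1.461343 = 41.6483
sand: 16.9 × (9.44/10.82) = 16.9 × 0.872458 = 14.7445
fertiliser: 25.5 × (476.35/581.82) = 25.5 × 0.818724 = 20.8775
Index = Σ wᵢ·(p₁ᵢ/p₀ᵢ) = 11.7269 + 25.2385 + 41.6483 + 14.7445 + 20.8775 = 114.2357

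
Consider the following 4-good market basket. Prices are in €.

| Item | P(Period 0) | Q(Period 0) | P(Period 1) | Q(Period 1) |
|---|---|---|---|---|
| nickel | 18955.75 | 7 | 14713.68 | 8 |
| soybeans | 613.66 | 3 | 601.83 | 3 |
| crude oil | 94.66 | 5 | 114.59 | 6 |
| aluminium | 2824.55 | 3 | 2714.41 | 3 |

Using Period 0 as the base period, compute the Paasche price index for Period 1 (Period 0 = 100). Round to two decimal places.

78.97

Paasche price index uses current-period quantities as weights.
ΣP(Period 1)·Q(Period 1) = 14713.68×8 + 601.83×3 + 114.59×6 + 2714.41×3 = 117709.44 + 1805.49 + 687.54 + 8143.23 = 128345.7
ΣP(Period 0)·Q(Period 1) = 18955.75×8 + 613.66×3 + 94.66×6 + 2824.55×3 = 151646 + 1840.98 + 567.96 + 8473.65 = 162528.59
Index = 128345.7 / 162528.59 × 100 = 78.9681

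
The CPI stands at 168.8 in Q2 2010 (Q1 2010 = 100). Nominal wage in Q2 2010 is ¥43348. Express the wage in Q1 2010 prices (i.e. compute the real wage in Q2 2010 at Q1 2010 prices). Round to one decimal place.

25680.1

Real = Nominal ÷ (Index/100) = 43348 ÷ (168.8/100)
     = 43348 ÷ 1.688 = 25680.0948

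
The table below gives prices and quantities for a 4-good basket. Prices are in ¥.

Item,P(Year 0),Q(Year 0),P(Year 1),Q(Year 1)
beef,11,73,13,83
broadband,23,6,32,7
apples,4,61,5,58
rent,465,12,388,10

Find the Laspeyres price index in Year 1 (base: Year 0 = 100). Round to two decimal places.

90.20

Laspeyres price index uses base-period quantities as weights.
ΣP(Year 1)·Q(Year 0) = 13×73 + 32×6 + 5×61 + 388×12 = 949 + 192 + 305 + 4656 = 6102
ΣP(Year 0)·Q(Year 0) = 11×73 + 23×6 + 4×61 + 465×12 = 803 + 138 + 244 + 5580 = 6765
Index = 6102 / 6765 × 100 = 90.1996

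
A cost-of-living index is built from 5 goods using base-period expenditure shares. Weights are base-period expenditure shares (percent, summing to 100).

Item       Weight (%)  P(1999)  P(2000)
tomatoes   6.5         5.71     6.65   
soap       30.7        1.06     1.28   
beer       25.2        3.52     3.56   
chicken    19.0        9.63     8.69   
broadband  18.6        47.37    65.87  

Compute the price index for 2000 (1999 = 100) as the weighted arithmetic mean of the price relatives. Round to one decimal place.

tomatoes: 6.5 × (6.65/5.71) = 6.5 × 1.164623 = 7.5701
soap: 30.7 × (1.28/1.06) = 30.7 × 1.207547 = 37.0717
beer: 25.2 × (3.56/3.52) = 25.2 × 1.011364 = 25.4864
chicken: 19.0 × (8.69/9.63) = 19.0 × 0.902388 = 17.1454
broadband: 18.6 × (65.87/47.37) = 18.6 × 1.390543 = 25.8641
Index = Σ wᵢ·(p₁ᵢ/p₀ᵢ) = 7.5701 + 37.0717 + 25.4864 + 17.1454 + 25.8641 = 113.1376

113.1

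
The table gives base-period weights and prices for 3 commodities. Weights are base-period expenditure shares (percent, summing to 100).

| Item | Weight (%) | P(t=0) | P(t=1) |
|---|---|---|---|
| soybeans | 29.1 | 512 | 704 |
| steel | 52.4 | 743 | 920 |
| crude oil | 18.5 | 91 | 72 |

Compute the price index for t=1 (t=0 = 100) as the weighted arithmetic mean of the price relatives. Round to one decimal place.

soybeans: 29.1 × (704/512) = 29.1 × 1.375000 = 40.0125
steel: 52.4 × (920/743) = 52.4 × 1.238223 = 64.8829
crude oil: 18.5 × (72/91) = 18.5 × 0.791209 = 14.6374
Index = Σ wᵢ·(p₁ᵢ/p₀ᵢ) = 40.0125 + 64.8829 + 14.6374 = 119.5328

119.5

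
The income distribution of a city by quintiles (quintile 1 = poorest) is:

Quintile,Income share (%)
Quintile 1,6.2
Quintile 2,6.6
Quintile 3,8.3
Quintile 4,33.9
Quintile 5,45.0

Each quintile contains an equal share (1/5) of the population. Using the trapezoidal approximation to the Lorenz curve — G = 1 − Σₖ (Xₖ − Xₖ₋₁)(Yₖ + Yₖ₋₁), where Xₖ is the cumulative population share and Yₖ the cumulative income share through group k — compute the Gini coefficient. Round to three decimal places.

0.420

Cumulative income shares Yₖ: 0.0620, 0.1280, 0.2110, 0.5500, 1.0000
Σ (Xₖ−Xₖ₋₁)(Yₖ+Yₖ₋₁) = (1/5)(0.0620+0.0000) + (1/5)(0.1280+0.0620) + (1/5)(0.2110+0.1280) + (1/5)(0.5500+0.2110) + (1/5)(1.0000+0.5500)
  = 0.0124 + 0.0380 + 0.0678 + 0.1522 + 0.3100 = 0.5804
G = 1 − 0.5804 = 0.4196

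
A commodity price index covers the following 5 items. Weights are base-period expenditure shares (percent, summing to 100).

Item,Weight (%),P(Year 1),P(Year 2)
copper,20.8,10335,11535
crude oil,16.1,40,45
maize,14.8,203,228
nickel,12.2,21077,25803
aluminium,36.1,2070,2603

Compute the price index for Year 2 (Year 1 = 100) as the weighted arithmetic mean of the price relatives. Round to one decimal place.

copper: 20.8 × (11535/10335) = 20.8 × 1.116110 = 23.2151
crude oil: 16.1 × (45/40) = 16.1 × 1.125000 = 18.1125
maize: 14.8 × (228/203) = 14.8 × 1.123153 = 16.6227
nickel: 12.2 × (25803/21077) = 12.2 × 1.224225 = 14.9356
aluminium: 36.1 × (2603/2070) = 36.1 × 1.257488 = 45.3953
Index = Σ wᵢ·(p₁ᵢ/p₀ᵢ) = 23.2151 + 18.1125 + 16.6227 + 14.9356 + 45.3953 = 118.2811

118.3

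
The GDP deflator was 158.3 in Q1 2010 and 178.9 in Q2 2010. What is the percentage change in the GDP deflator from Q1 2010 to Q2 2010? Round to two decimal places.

13.01%

Change = (178.9 − 158.3) / 158.3 × 100
       = 20.6 / 158.3 × 100 = 13.0133%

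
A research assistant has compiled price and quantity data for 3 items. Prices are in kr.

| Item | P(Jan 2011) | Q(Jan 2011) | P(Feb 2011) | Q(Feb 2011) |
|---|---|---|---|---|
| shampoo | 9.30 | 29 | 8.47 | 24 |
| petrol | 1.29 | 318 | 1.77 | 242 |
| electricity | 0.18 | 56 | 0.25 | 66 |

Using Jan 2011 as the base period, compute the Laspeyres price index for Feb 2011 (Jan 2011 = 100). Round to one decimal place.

Laspeyres price index uses base-period quantities as weights.
ΣP(Feb 2011)·Q(Jan 2011) = 8.47×29 + 1.77×318 + 0.25×56 = 245.63 + 562.86 + 14 = 822.49
ΣP(Jan 2011)·Q(Jan 2011) = 9.30×29 + 1.29×318 + 0.18×56 = 269.7 + 410.22 + 10.08 = 690
Index = 822.49 / 690 × 100 = 119.2014

119.2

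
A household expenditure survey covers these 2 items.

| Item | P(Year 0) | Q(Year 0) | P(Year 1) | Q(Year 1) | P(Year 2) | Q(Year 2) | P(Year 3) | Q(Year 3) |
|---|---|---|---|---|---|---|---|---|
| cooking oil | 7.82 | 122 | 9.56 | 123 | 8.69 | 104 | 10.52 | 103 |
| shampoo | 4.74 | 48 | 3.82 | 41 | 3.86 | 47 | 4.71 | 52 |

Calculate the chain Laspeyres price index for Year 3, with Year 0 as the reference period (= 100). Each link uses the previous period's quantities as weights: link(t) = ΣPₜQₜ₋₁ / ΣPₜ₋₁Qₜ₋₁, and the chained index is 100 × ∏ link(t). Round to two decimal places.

Link Year 0→Year 1:
ΣP(Year 1)Q(Year 0) = 9.56×122 + 3.82×48 = 1166.32 + 183.36 = 1349.68
ΣP(Year 0)Q(Year 0) = 7.82×122 + 4.74×48 = 954.04 + 227.52 = 1181.56
link = 1349.68/1181.56 = 1.142286
Link Year 1→Year 2:
ΣP(Year 2)Q(Year 1) = 8.69×123 + 3.86×41 = 1068.87 + 158.26 = 1227.13
ΣP(Year 1)Q(Year 1) = 9.56×123 + 3.82×41 = 1175.88 + 156.62 = 1332.5
link = 1227.13/1332.5 = 0.920923
Link Year 2→Year 3:
ΣP(Year 3)Q(Year 2) = 10.52×104 + 4.71×47 = 1094.08 + 221.37 = 1315.45
ΣP(Year 2)Q(Year 2) = 8.69×104 + 3.86×47 = 903.76 + 181.42 = 1085.18
link = 1315.45/1085.18 = 1.212195
Chained index = 100 × 1.142286 × 0.920923 × 1.212195 = 127.5178

127.52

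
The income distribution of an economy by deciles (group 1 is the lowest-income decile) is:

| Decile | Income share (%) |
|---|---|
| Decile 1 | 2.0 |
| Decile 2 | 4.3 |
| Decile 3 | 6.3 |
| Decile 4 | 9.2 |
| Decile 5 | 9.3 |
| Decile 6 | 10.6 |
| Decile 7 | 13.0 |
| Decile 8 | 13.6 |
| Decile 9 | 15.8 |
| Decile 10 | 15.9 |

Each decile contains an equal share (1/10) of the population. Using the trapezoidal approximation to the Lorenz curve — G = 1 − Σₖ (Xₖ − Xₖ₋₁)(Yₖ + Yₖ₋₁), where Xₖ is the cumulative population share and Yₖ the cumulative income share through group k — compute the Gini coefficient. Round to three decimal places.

0.255

Cumulative income shares Yₖ: 0.0200, 0.0630, 0.1260, 0.2180, 0.3110, 0.4170, 0.5470, 0.6830, 0.8410, 1.0000
Σ (Xₖ−Xₖ₋₁)(Yₖ+Yₖ₋₁) = (1/10)(0.0200+0.0000) + (1/10)(0.0630+0.0200) + (1/10)(0.1260+0.0630) + (1/10)(0.2180+0.1260) + (1/10)(0.3110+0.2180) + (1/10)(0.4170+0.3110) + (1/10)(0.5470+0.4170) + (1/10)(0.6830+0.5470) + (1/10)(0.8410+0.6830) + (1/10)(1.0000+0.8410)
  = 0.0020 + 0.0083 + 0.0189 + 0.0344 + 0.0529 + 0.0728 + 0.0964 + 0.1230 + 0.1524 + 0.1841 = 0.7452
G = 1 − 0.7452 = 0.2548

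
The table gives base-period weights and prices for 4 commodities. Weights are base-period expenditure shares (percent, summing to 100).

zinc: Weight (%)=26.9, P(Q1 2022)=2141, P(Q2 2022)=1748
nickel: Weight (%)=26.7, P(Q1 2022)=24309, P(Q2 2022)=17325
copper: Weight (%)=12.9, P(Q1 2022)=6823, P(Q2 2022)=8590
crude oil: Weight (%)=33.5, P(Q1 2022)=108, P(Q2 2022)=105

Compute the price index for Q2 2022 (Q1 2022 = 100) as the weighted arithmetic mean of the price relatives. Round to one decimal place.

89.8

zinc: 26.9 × (1748/2141) = 26.9 × 0.816441 = 21.9623
nickel: 26.7 × (17325/24309) = 26.7 × 0.712699 = 19.0291
copper: 12.9 × (8590/6823) = 12.9 × 1.258977 = 16.2408
crude oil: 33.5 × (105/108) = 33.5 × 0.972222 = 32.5694
Index = Σ wᵢ·(p₁ᵢ/p₀ᵢ) = 21.9623 + 19.0291 + 16.2408 + 32.5694 = 89.8016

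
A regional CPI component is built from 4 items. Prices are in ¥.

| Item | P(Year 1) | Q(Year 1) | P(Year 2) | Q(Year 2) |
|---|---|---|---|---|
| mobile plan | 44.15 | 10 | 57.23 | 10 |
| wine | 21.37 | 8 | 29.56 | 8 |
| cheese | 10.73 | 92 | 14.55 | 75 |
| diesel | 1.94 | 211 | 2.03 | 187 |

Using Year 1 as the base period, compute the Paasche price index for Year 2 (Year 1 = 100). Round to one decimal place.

128.1

Paasche price index uses current-period quantities as weights.
ΣP(Year 2)·Q(Year 2) = 57.23×10 + 29.56×8 + 14.55×75 + 2.03×187 = 572.3 + 236.48 + 1091.25 + 379.61 = 2279.64
ΣP(Year 1)·Q(Year 2) = 44.15×10 + 21.37×8 + 10.73×75 + 1.94×187 = 441.5 + 170.96 + 804.75 + 362.78 = 1779.99
Index = 2279.64 / 1779.99 × 100 = 128.0704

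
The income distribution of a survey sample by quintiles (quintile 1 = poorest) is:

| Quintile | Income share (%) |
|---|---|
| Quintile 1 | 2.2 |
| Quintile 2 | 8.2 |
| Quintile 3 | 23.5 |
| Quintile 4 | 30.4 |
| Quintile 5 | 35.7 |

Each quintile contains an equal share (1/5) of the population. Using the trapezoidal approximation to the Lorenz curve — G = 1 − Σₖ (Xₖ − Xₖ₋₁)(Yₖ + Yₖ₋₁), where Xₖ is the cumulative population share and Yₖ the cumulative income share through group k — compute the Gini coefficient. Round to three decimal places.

0.357

Cumulative income shares Yₖ: 0.0220, 0.1040, 0.3390, 0.6430, 1.0000
Σ (Xₖ−Xₖ₋₁)(Yₖ+Yₖ₋₁) = (1/5)(0.0220+0.0000) + (1/5)(0.1040+0.0220) + (1/5)(0.3390+0.1040) + (1/5)(0.6430+0.3390) + (1/5)(1.0000+0.6430)
  = 0.0044 + 0.0252 + 0.0886 + 0.1964 + 0.3286 = 0.6432
G = 1 − 0.6432 = 0.3568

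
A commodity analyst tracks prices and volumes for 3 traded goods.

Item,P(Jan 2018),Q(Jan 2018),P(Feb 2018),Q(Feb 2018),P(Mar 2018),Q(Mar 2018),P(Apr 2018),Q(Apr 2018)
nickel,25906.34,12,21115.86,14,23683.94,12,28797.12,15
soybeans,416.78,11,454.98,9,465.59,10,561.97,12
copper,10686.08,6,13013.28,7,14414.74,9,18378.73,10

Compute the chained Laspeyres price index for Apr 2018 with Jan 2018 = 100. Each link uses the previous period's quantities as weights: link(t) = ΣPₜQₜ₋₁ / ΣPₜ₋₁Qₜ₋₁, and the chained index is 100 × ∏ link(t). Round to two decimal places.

122.23

Link Jan 2018→Feb 2018:
ΣP(Feb 2018)Q(Jan 2018) = 21115.86×12 + 454.98×11 + 13013.28×6 = 253390.32 + 5004.78 + 78079.68 = 336474.78
ΣP(Jan 2018)Q(Jan 2018) = 25906.34×12 + 416.78×11 + 10686.08×6 = 310876.08 + 4584.58 + 64116.48 = 379577.14
link = 336474.78/379577.14 = 0.886446
Link Feb 2018→Mar 2018:
ΣP(Mar 2018)Q(Feb 2018) = 23683.94×14 + 465.59×9 + 14414.74×7 = 331575.16 + 4190.31 + 100903.18 = 436668.65
ΣP(Feb 2018)Q(Feb 2018) = 21115.86×14 + 454.98×9 + 13013.28×7 = 295622.04 + 4094.82 + 91092.96 = 390809.82
link = 436668.65/390809.82 = 1.117343
Link Mar 2018→Apr 2018:
ΣP(Apr 2018)Q(Mar 2018) = 28797.12×12 + 561.97×10 + 18378.73×9 = 345565.44 + 5619.7 + 165408.57 = 516593.71
ΣP(Mar 2018)Q(Mar 2018) = 23683.94×12 + 465.59×10 + 14414.74×9 = 284207.28 + 4655.9 + 129732.66 = 418595.84
link = 516593.71/418595.84 = 1.234111
Chained index = 100 × 0.886446 × 1.117343 × 1.234111 = 122.2343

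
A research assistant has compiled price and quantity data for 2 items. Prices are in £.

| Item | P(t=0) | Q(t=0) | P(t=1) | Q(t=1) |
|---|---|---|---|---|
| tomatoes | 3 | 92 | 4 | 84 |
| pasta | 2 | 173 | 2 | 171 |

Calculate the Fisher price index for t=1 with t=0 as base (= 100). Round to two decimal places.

114.47

Laspeyres component (base-period weights):
ΣP(t=1)Q(t=0) = 4×92 + 2×173 = 368 + 346 = 714
ΣP(t=0)Q(t=0) = 3×92 + 2×173 = 276 + 346 = 622
L = 714 / 622 × 100 = 114.7910
Paasche component (current-period weights):
ΣP(t=1)Q(t=1) = 4×84 + 2×171 = 336 + 342 = 678
ΣP(t=0)Q(t=1) = 3×84 + 2×171 = 252 + 342 = 594
P = 678 / 594 × 100 = 114.1414
Fisher = √(L × P) = √(114.7910 × 114.1414) = 114.4657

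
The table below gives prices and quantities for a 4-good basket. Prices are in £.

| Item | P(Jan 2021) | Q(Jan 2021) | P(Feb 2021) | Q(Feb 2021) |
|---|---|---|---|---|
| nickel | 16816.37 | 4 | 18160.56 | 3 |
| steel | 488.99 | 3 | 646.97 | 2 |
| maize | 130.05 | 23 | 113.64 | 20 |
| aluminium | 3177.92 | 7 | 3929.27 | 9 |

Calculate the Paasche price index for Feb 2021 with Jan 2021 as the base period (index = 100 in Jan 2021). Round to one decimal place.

Paasche price index uses current-period quantities as weights.
ΣP(Feb 2021)·Q(Feb 2021) = 18160.56×3 + 646.97×2 + 113.64×20 + 3929.27×9 = 54481.68 + 1293.94 + 2272.8 + 35363.43 = 93411.85
ΣP(Jan 2021)·Q(Feb 2021) = 16816.37×3 + 488.99×2 + 130.05×20 + 3177.92×9 = 50449.11 + 977.98 + 2601 + 28601.28 = 82629.37
Index = 93411.85 / 82629.37 × 100 = 113.0492

113.0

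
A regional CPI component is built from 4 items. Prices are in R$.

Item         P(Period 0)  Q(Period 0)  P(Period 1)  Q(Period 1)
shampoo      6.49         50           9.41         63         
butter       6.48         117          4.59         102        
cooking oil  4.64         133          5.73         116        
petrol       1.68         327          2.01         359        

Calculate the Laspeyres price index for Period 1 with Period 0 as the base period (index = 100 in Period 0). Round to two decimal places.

Laspeyres price index uses base-period quantities as weights.
ΣP(Period 1)·Q(Period 0) = 9.41×50 + 4.59×117 + 5.73×133 + 2.01×327 = 470.5 + 537.03 + 762.09 + 657.27 = 2426.89
ΣP(Period 0)·Q(Period 0) = 6.49×50 + 6.48×117 + 4.64×133 + 1.68×327 = 324.5 + 758.16 + 617.12 + 549.36 = 2249.14
Index = 2426.89 / 2249.14 × 100 = 107.9030

107.90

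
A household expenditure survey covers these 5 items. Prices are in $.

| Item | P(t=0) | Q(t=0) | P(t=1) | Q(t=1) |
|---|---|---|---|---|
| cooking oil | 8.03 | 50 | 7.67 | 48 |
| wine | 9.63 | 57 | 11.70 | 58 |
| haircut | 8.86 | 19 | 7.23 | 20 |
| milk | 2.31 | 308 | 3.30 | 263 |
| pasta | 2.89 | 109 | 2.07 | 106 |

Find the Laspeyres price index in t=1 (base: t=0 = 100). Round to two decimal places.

113.26

Laspeyres price index uses base-period quantities as weights.
ΣP(t=1)·Q(t=0) = 7.67×50 + 11.70×57 + 7.23×19 + 3.30×308 + 2.07×109 = 383.5 + 666.9 + 137.37 + 1016.4 + 225.63 = 2429.8
ΣP(t=0)·Q(t=0) = 8.03×50 + 9.63×57 + 8.86×19 + 2.31×308 + 2.89×109 = 401.5 + 548.91 + 168.34 + 711.48 + 315.01 = 2145.24
Index = 2429.8 / 2145.24 × 100 = 113.2647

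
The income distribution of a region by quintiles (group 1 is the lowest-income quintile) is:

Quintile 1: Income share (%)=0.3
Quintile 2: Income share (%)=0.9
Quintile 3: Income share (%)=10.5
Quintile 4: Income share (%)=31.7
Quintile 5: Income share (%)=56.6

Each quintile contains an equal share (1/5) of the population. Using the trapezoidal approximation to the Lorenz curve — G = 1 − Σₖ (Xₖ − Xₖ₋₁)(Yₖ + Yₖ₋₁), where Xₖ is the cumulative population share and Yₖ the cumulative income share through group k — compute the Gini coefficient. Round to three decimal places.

Cumulative income shares Yₖ: 0.0030, 0.0120, 0.1170, 0.4340, 1.0000
Σ (Xₖ−Xₖ₋₁)(Yₖ+Yₖ₋₁) = (1/5)(0.0030+0.0000) + (1/5)(0.0120+0.0030) + (1/5)(0.1170+0.0120) + (1/5)(0.4340+0.1170) + (1/5)(1.0000+0.4340)
  = 0.0006 + 0.0030 + 0.0258 + 0.1102 + 0.2868 = 0.4264
G = 1 − 0.4264 = 0.5736

0.574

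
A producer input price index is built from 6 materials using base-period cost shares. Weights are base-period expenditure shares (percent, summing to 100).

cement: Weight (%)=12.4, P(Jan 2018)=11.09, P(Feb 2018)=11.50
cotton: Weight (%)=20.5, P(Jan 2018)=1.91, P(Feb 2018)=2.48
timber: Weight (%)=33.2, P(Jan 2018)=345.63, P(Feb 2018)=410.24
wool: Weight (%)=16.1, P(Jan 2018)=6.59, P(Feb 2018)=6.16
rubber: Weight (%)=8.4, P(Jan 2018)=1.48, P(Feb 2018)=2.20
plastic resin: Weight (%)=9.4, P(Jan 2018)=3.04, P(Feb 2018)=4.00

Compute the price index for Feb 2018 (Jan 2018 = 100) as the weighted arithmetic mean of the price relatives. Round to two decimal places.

cement: 12.4 × (11.50/11.09) = 12.4 × 1.036970 = 12.8584
cotton: 20.5 × (2.48/1.91) = 20.5 × 1.298429 = 26.6178
timber: 33.2 × (410.24/345.63) = 33.2 × 1.186934 = 39.4062
wool: 16.1 × (6.16/6.59) = 16.1 × 0.934750 = 15.0495
rubber: 8.4 × (2.20/1.48) = 8.4 × 1.486486 = 12.4865
plastic resin: 9.4 × (4.00/3.04) = 9.4 × 1.315789 = 12.3684
Index = Σ wᵢ·(p₁ᵢ/p₀ᵢ) = 12.8584 + 26.6178 + 39.4062 + 15.0495 + 12.4865 + 12.3684 = 118.7868

118.79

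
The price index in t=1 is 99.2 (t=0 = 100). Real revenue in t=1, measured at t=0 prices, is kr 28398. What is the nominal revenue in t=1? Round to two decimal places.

Nominal = Real × (Index/100) = 28398 × (99.2/100)
        = 28398 × 0.992 = 28170.8160

28170.82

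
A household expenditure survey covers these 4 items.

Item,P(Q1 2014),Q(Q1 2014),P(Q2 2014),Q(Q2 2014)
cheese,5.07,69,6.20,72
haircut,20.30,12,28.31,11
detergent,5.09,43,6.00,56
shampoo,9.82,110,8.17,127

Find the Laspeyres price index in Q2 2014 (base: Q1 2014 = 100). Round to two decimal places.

101.68

Laspeyres price index uses base-period quantities as weights.
ΣP(Q2 2014)·Q(Q1 2014) = 6.20×69 + 28.31×12 + 6.00×43 + 8.17×110 = 427.8 + 339.72 + 258 + 898.7 = 1924.22
ΣP(Q1 2014)·Q(Q1 2014) = 5.07×69 + 20.30×12 + 5.09×43 + 9.82×110 = 349.83 + 243.6 + 218.87 + 1080.2 = 1892.5
Index = 1924.22 / 1892.5 × 100 = 101.6761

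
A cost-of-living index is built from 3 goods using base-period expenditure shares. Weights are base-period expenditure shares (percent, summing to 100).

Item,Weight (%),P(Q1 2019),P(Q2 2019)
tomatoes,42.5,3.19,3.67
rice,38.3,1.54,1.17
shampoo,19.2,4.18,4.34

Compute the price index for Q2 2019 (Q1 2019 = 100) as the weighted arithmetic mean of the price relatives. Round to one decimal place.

tomatoes: 42.5 × (3.67/3.19) = 42.5 × 1.150470 = 48.8950
rice: 38.3 × (1.17/1.54) = 38.3 × 0.759740 = 29.0981
shampoo: 19.2 × (4.34/4.18) = 19.2 × 1.038278 = 19.9349
Index = Σ wᵢ·(p₁ᵢ/p₀ᵢ) = 48.8950 + 29.0981 + 19.9349 = 97.9280

97.9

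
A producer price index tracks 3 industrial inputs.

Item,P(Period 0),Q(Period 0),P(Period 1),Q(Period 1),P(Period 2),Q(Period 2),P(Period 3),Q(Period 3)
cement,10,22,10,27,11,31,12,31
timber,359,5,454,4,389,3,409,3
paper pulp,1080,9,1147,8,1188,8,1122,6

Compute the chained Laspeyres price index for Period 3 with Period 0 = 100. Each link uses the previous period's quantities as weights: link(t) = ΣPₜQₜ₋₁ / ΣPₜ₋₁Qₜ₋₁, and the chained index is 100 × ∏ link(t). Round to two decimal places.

105.74

Link Period 0→Period 1:
ΣP(Period 1)Q(Period 0) = 10×22 + 454×5 + 1147×9 = 220 + 2270 + 10323 = 12813
ΣP(Period 0)Q(Period 0) = 10×22 + 359×5 + 1080×9 = 220 + 1795 + 9720 = 11735
link = 12813/11735 = 1.091862
Link Period 1→Period 2:
ΣP(Period 2)Q(Period 1) = 11×27 + 389×4 + 1188×8 = 297 + 1556 + 9504 = 11357
ΣP(Period 1)Q(Period 1) = 10×27 + 454×4 + 1147×8 = 270 + 1816 + 9176 = 11262
link = 11357/11262 = 1.008435
Link Period 2→Period 3:
ΣP(Period 3)Q(Period 2) = 12×31 + 409×3 + 1122×8 = 372 + 1227 + 8976 = 10575
ΣP(Period 2)Q(Period 2) = 11×31 + 389×3 + 1188×8 = 341 + 1167 + 9504 = 11012
link = 10575/11012 = 0.960316
Chained index = 100 × 1.091862 × 1.008435 × 0.960316 = 105.7377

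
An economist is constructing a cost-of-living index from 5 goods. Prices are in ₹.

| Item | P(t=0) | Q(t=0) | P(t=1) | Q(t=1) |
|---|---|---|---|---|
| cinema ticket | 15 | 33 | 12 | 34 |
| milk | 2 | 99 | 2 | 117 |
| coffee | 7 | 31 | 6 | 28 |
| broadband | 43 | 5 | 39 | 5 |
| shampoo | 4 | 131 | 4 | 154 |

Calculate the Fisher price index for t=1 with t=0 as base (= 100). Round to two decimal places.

Laspeyres component (base-period weights):
ΣP(t=1)Q(t=0) = 12×33 + 2×99 + 6×31 + 39×5 + 4×131 = 396 + 198 + 186 + 195 + 524 = 1499
ΣP(t=0)Q(t=0) = 15×33 + 2×99 + 7×31 + 43×5 + 4×131 = 495 + 198 + 217 + 215 + 524 = 1649
L = 1499 / 1649 × 100 = 90.9036
Paasche component (current-period weights):
ΣP(t=1)Q(t=1) = 12×34 + 2×117 + 6×28 + 39×5 + 4×154 = 408 + 234 + 168 + 195 + 616 = 1621
ΣP(t=0)Q(t=1) = 15×34 + 2×117 + 7×28 + 43×5 + 4×154 = 510 + 234 + 196 + 215 + 616 = 1771
P = 1621 / 1771 × 100 = 91.5302
Fisher = √(L × P) = √(90.9036 × 91.5302) = 91.2164

91.22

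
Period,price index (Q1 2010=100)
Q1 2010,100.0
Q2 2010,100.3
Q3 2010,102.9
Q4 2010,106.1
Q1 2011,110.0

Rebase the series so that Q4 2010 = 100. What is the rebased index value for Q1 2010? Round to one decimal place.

Rebased(Q1 2010) = 100.0 / 106.1 × 100 = 94.2507

94.3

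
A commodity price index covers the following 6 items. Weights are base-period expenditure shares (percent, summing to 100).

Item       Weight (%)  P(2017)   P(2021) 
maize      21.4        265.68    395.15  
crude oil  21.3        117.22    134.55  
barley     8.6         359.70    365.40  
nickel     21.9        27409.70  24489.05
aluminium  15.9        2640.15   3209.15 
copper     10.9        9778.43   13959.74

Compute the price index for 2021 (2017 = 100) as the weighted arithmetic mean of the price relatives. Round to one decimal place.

maize: 21.4 × (395.15/265.68) = 21.4 × 1.487316 = 31.8286
crude oil: 21.3 × (134.55/117.22) = 21.3 × 1.147842 = 24.4490
barley: 8.6 × (365.40/359.70) = 8.6 × 1.015847 = 8.7363
nickel: 21.9 × (24489.05/27409.70) = 21.9 × 0.893445 = 19.5664
aluminium: 15.9 × (3209.15/2640.15) = 15.9 × 1.215518 = 19.3267
copper: 10.9 × (13959.74/9778.43) = 10.9 × 1.427605 = 15.5609
Index = Σ wᵢ·(p₁ᵢ/p₀ᵢ) = 31.8286 + 24.4490 + 8.7363 + 19.5664 + 19.3267 + 15.5609 = 119.4679

119.5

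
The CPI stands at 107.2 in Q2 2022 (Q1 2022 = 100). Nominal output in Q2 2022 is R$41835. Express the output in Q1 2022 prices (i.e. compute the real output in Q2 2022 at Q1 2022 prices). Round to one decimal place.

39025.2

Real = Nominal ÷ (Index/100) = 41835 ÷ (107.2/100)
     = 41835 ÷ 1.072 = 39025.1866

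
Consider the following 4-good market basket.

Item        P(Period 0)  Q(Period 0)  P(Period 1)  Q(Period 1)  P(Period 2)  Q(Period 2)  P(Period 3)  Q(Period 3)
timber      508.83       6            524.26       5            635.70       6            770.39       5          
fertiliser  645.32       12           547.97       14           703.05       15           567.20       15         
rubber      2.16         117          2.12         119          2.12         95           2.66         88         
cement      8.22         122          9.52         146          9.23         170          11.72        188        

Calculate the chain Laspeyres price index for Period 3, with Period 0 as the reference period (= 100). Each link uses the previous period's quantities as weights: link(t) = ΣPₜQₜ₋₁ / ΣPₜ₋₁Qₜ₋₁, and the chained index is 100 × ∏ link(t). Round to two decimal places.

107.84

Link Period 0→Period 1:
ΣP(Period 1)Q(Period 0) = 524.26×6 + 547.97×12 + 2.12×117 + 9.52×122 = 3145.56 + 6575.64 + 248.04 + 1161.44 = 11130.68
ΣP(Period 0)Q(Period 0) = 508.83×6 + 645.32×12 + 2.16×117 + 8.22×122 = 3052.98 + 7743.84 + 252.72 + 1002.84 = 12052.38
link = 11130.68/12052.38 = 0.923525
Link Period 1→Period 2:
ΣP(Period 2)Q(Period 1) = 635.70×5 + 703.05×14 + 2.12×119 + 9.23×146 = 3178.5 + 9842.7 + 252.28 + 1347.58 = 14621.06
ΣP(Period 1)Q(Period 1) = 524.26×5 + 547.97×14 + 2.12×119 + 9.52×146 = 2621.3 + 7671.58 + 252.28 + 1389.92 = 11935.08
link = 14621.06/11935.08 = 1.225049
Link Period 2→Period 3:
ΣP(Period 3)Q(Period 2) = 770.39×6 + 567.20×15 + 2.66×95 + 11.72×170 = 4622.34 + 8508 + 252.7 + 1992.4 = 15375.44
ΣP(Period 2)Q(Period 2) = 635.70×6 + 703.05×15 + 2.12×95 + 9.23×170 = 3814.2 + 10545.75 + 201.4 + 1569.1 = 16130.45
link = 15375.44/16130.45 = 0.953193
Chained index = 100 × 0.923525 × 1.225049 × 0.953193 = 107.8409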